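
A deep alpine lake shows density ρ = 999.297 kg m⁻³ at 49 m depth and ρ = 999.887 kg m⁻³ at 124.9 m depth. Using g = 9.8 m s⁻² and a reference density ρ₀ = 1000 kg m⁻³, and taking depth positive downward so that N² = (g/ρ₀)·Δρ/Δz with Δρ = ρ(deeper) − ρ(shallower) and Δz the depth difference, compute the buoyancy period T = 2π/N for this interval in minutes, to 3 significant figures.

12.0 min

Δρ = 999.887 − 999.297 = 0.590 kg m⁻³ over Δz = 124.9 − 49 = 75.9 m.
N² = (9.8/1000) × (0.590/75.9) = 7.6179 × 10⁻⁵ s⁻².
N = √(7.6179 × 10⁻⁵) = 8.7281 × 10⁻³ rad s⁻¹, so T = 2π/N = 719.88 s = 11.998 min ≈ 12.0 min.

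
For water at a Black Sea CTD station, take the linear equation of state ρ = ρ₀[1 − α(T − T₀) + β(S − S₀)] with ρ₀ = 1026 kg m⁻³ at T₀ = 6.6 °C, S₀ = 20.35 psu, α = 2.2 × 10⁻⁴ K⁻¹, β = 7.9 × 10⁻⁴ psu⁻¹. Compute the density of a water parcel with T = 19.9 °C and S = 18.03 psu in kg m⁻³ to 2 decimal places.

1021.12 kg m⁻³

T − T₀ = +13.3 K, S − S₀ = -2.32 psu.
Bracket = 1 − α·(+13.3) + β·(-2.32) = 1 + (-4.7588 × 10⁻³) = 0.9952412.
ρ = 1026 × 0.9952412 = 1021.12 kg m⁻³.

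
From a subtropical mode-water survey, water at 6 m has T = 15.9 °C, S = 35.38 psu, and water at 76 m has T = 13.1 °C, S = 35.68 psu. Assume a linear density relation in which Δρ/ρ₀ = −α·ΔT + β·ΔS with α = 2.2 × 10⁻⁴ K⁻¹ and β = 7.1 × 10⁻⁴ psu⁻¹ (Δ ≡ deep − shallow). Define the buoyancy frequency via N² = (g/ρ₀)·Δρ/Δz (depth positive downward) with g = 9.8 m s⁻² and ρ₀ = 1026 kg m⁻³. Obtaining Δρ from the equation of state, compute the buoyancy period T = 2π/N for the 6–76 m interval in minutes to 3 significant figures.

9.72 min

ΔT = -2.8 K, ΔS = +0.30 psu (deep − shallow).
Δρ/ρ₀ = −αΔT + βΔS = 6.16 × 10⁻⁴ + 2.13 × 10⁻⁴ = 8.29 × 10⁻⁴, so Δρ ≈ 0.8506 kg m⁻³.
N² = (g/ρ₀)·Δρ/Δz = g·(Δρ/ρ₀)/Δz = 9.8 × 8.29 × 10⁻⁴ / 70 = 1.1606 × 10⁻⁴ s⁻².
N = √(1.1606 × 10⁻⁴) = 0.010773 rad s⁻¹ → T = 2π/N = 583.23 s = 9.7205 min ≈ 9.72 min.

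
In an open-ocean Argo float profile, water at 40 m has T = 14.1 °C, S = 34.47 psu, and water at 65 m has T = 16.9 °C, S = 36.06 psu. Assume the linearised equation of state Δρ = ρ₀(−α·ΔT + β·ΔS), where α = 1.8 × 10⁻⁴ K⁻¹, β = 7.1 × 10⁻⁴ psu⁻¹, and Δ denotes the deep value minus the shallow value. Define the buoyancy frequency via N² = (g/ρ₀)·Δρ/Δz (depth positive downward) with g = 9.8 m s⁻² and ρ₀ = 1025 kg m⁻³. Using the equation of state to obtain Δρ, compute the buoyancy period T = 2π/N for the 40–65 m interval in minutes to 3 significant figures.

6.69 min

ΔT = +2.8 K, ΔS = +1.59 psu (deep − shallow).
Δρ/ρ₀ = −αΔT + βΔS = -5.04 × 10⁻⁴ + 1.1289 × 10⁻³ = 6.249 × 10⁻⁴, so Δρ ≈ 0.6405 kg m⁻³.
N² = (g/ρ₀)·Δρ/Δz = g·(Δρ/ρ₀)/Δz = 9.8 × 6.249 × 10⁻⁴ / 25 = 2.4496 × 10⁻⁴ s⁻².
N = √(2.4496 × 10⁻⁴) = 0.015651 rad s⁻¹ → T = 2π/N = 401.46 s = 6.6910 min ≈ 6.69 min.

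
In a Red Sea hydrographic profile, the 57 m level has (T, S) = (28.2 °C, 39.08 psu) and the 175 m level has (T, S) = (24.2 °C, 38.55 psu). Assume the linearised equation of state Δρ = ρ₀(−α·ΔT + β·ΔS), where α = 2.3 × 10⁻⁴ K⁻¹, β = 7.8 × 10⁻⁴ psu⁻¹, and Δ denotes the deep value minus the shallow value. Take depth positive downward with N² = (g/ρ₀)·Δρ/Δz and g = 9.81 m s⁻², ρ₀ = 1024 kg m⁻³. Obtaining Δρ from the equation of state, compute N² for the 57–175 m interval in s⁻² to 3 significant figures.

ΔT = -4.0 K, ΔS = -0.53 psu (deep − shallow).
Δρ/ρ₀ = −αΔT + βΔS = 9.20 × 10⁻⁴ − 4.134 × 10⁻⁴ = 5.066 × 10⁻⁴, so Δρ ≈ 0.5188 kg m⁻³.
N² = (g/ρ₀)·Δρ/Δz = g·(Δρ/ρ₀)/Δz = 9.81 × 5.066 × 10⁻⁴ / 118 = 4.2116 × 10⁻⁵ s⁻² ≈ 4.21 × 10⁻⁵ s⁻².

4.21 × 10⁻⁵ s⁻²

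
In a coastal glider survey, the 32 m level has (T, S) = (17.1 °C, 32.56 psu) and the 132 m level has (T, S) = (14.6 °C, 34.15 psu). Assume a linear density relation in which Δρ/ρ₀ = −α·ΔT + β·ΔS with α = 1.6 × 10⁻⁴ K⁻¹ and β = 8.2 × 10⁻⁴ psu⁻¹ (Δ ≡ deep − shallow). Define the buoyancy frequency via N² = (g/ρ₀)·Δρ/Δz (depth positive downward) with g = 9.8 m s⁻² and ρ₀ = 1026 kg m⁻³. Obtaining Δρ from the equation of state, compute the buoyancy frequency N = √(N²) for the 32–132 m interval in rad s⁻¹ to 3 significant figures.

ΔT = -2.5 K, ΔS = +1.59 psu (deep − shallow).
Δρ/ρ₀ = −αΔT + βΔS = 4.00 × 10⁻⁴ + 1.3038 × 10⁻³ = 1.7038 × 10⁻³, so Δρ ≈ 1.748 kg m⁻³.
N² = (g/ρ₀)·Δρ/Δz = g·(Δρ/ρ₀)/Δz = 9.8 × 1.7038 × 10⁻³ / 100 = 1.6697 × 10⁻⁴ s⁻².
N = √(1.6697 × 10⁻⁴) = 0.012922 rad s⁻¹ ≈ 0.0129 rad s⁻¹.

0.0129 rad s⁻¹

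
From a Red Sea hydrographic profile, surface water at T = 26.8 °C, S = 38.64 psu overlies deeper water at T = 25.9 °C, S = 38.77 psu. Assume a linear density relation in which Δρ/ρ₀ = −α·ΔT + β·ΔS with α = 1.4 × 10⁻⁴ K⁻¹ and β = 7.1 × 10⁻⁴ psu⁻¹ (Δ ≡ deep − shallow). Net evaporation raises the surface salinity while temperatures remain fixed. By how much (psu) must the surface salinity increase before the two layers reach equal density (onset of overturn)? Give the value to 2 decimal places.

Neutral buoyancy requires −α(T_deep − T_surf) + β(S_deep − S_surf′) = 0.
S_surf′ = S_deep − (α/β)·ΔT = 38.77 − (1.4 × 10⁻⁴/7.1 × 10⁻⁴)·(-0.9) = 38.9475 psu.
Increase required: 38.9475 − 38.64 = 0.3075 psu.

0.31 psu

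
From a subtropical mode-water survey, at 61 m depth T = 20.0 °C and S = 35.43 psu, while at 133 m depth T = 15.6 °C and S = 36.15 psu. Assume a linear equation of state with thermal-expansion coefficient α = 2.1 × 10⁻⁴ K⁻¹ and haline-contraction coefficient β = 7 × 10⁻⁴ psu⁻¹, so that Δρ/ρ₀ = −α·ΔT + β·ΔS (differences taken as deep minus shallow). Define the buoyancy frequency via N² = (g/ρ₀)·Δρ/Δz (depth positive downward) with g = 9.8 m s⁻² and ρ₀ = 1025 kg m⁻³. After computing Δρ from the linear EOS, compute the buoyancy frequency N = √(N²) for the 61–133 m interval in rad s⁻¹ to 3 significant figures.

ΔT = -4.4 K, ΔS = +0.72 psu (deep − shallow).
Δρ/ρ₀ = −αΔT + βΔS = 9.24 × 10⁻⁴ + 5.04 × 10⁻⁴ = 1.428 × 10⁻³, so Δρ ≈ 1.464 kg m⁻³.
N² = (g/ρ₀)·Δρ/Δz = g·(Δρ/ρ₀)/Δz = 9.8 × 1.428 × 10⁻³ / 72 = 1.9437 × 10⁻⁴ s⁻².
N = √(1.9437 × 10⁻⁴) = 0.013942 rad s⁻¹ ≈ 0.0139 rad s⁻¹.

0.0139 rad s⁻¹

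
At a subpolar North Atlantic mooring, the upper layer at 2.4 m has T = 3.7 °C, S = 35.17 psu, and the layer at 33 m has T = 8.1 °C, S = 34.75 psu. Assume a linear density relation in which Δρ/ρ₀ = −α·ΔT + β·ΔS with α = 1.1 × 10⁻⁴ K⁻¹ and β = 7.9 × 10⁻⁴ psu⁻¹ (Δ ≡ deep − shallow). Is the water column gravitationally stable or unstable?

unstable

ΔT = 8.1 − 3.7 = +4.4 K and ΔS = 34.75 − 35.17 = -0.42 psu (deep − shallow).
−αΔT = -4.84 × 10⁻⁴; βΔS = -3.318 × 10⁻⁴; sum Δρ/ρ₀ = -8.158 × 10⁻⁴.
Δρ/ρ₀ < 0, so Δρ < 0: deeper water is lighter → statically unstable; the column would overturn.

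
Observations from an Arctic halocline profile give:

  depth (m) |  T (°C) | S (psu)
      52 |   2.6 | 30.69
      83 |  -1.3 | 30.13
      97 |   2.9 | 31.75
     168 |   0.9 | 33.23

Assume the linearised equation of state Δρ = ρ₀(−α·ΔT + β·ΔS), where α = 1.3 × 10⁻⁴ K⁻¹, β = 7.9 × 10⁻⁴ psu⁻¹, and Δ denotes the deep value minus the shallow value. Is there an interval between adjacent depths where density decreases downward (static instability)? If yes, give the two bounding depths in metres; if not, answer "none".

Evaluate Δρ/ρ₀ = −αΔT + βΔS across each adjacent pair:
  52–83 m: −αΔT+βΔS = −(1.3 × 10⁻⁴)(-3.9)+(7.9 × 10⁻⁴)(-0.56) = 6.5 × 10⁻⁵ → stable
  83–97 m: −αΔT+βΔS = −(1.3 × 10⁻⁴)(+4.2)+(7.9 × 10⁻⁴)(+1.62) = 7.3 × 10⁻⁴ → stable
  97–168 m: −αΔT+βΔS = −(1.3 × 10⁻⁴)(-2.0)+(7.9 × 10⁻⁴)(+1.48) = 1.4 × 10⁻³ → stable
Every interval has Δρ > 0: the column is stably stratified throughout.

none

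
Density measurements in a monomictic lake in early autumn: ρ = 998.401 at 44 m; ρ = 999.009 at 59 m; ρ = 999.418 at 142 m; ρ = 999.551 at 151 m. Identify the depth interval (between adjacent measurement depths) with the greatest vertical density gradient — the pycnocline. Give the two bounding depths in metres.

44–59 m

Compute the density gradient over each adjacent pair:
  44–59 m: Δρ/Δz = 0.608/15 = 0.041 kg m⁻⁴
  59–142 m: Δρ/Δz = 0.409/83 = 4.9 × 10⁻³ kg m⁻⁴
  142–151 m: Δρ/Δz = 0.133/9 = 0.015 kg m⁻⁴
The largest gradient is in the 44–59 m interval — the pycnocline.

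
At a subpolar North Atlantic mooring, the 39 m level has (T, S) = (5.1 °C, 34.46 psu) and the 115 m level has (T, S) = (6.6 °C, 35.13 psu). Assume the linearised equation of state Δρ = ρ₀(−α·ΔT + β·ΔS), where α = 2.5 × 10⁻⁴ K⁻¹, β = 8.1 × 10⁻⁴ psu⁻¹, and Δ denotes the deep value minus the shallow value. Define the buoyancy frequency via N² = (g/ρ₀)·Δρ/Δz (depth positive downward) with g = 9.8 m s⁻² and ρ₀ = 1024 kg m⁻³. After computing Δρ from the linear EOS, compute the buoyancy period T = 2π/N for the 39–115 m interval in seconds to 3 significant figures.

1.35 × 10³ s

ΔT = +1.5 K, ΔS = +0.67 psu (deep − shallow).
Δρ/ρ₀ = −αΔT + βΔS = -3.75 × 10⁻⁴ + 5.427 × 10⁻⁴ = 1.677 × 10⁻⁴, so Δρ ≈ 0.1717 kg m⁻³.
N² = (g/ρ₀)·Δρ/Δz = g·(Δρ/ρ₀)/Δz = 9.8 × 1.677 × 10⁻⁴ / 76 = 2.1624 × 10⁻⁵ s⁻².
N = √(2.1624 × 10⁻⁵) = 4.6502 × 10⁻³ rad s⁻¹ → T = 2π/N = 1.3512 × 10³ s ≈ 1.35 × 10³ s.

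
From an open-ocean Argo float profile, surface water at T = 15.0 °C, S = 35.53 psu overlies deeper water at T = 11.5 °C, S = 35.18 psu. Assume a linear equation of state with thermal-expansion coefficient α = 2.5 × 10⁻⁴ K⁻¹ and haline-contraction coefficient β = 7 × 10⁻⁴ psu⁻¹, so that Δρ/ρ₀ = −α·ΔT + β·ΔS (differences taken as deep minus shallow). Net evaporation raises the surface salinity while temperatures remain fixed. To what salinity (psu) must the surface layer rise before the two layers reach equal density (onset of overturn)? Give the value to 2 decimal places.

36.43 psu

Neutral buoyancy requires −α(T_deep − T_surf) + β(S_deep − S_surf′) = 0.
S_surf′ = S_deep − (α/β)·ΔT = 35.18 − (2.5 × 10⁻⁴/7 × 10⁻⁴)·(-3.5) = 36.4300 psu.
Increase required: 36.4300 − 35.53 = 0.9000 psu.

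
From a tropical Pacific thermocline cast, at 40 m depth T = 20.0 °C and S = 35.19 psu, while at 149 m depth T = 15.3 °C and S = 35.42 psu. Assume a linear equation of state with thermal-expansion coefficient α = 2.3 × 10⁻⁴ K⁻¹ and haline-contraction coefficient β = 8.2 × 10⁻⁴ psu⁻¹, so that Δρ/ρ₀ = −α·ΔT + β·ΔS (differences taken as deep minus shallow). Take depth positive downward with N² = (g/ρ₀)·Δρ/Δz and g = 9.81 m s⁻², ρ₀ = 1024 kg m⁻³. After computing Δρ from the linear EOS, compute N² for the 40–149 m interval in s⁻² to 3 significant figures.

ΔT = -4.7 K, ΔS = +0.23 psu (deep − shallow).
Δρ/ρ₀ = −αΔT + βΔS = 1.081 × 10⁻³ + 1.886 × 10⁻⁴ = 1.2696 × 10⁻³, so Δρ ≈ 1.300 kg m⁻³.
N² = (g/ρ₀)·Δρ/Δz = g·(Δρ/ρ₀)/Δz = 9.81 × 1.2696 × 10⁻³ / 109 = 1.1426 × 10⁻⁴ s⁻² ≈ 1.14 × 10⁻⁴ s⁻².

1.14 × 10⁻⁴ s⁻²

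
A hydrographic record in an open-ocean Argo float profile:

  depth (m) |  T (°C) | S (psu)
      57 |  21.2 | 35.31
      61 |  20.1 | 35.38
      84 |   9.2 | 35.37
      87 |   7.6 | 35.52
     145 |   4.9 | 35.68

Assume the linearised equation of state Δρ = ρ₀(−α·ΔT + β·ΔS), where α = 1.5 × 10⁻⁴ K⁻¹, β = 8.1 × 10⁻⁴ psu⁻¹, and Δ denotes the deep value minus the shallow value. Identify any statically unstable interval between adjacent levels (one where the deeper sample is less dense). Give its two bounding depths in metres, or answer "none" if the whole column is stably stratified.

none

Evaluate Δρ/ρ₀ = −αΔT + βΔS across each adjacent pair:
  57–61 m: −αΔT+βΔS = −(1.5 × 10⁻⁴)(-1.1)+(8.1 × 10⁻⁴)(+0.07) = 2.2 × 10⁻⁴ → stable
  61–84 m: −αΔT+βΔS = −(1.5 × 10⁻⁴)(-10.9)+(8.1 × 10⁻⁴)(-0.01) = 1.6 × 10⁻³ → stable
  84–87 m: −αΔT+βΔS = −(1.5 × 10⁻⁴)(-1.6)+(8.1 × 10⁻⁴)(+0.15) = 3.6 × 10⁻⁴ → stable
  87–145 m: −αΔT+βΔS = −(1.5 × 10⁻⁴)(-2.7)+(8.1 × 10⁻⁴)(+0.16) = 5.3 × 10⁻⁴ → stable
Every interval has Δρ > 0: the column is stably stratified throughout.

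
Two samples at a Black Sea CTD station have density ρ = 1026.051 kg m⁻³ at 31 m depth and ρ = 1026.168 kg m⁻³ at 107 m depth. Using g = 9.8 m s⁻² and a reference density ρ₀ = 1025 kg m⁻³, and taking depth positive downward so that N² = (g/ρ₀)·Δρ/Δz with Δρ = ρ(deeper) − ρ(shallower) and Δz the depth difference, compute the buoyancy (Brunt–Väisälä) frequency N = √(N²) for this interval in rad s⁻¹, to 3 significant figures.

3.84 × 10⁻³ rad s⁻¹

Δρ = 1026.168 − 1026.051 = 0.117 kg m⁻³ over Δz = 107 − 31 = 76 m.
N² = (9.8/1025) × (0.117/76) = 1.4719 × 10⁻⁵ s⁻².
N = √(1.4719 × 10⁻⁵) = 3.8365 × 10⁻³ rad s⁻¹ ≈ 3.84 × 10⁻³ rad s⁻¹.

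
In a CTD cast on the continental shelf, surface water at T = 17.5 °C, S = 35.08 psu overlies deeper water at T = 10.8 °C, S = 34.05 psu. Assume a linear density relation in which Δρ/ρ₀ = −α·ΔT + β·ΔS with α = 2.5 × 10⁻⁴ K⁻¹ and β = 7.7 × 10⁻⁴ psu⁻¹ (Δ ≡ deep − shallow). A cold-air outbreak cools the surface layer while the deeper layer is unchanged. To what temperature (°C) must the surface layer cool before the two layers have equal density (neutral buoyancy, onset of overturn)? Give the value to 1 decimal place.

14.0 °C

Neutral buoyancy requires Δρ = 0, i.e. −α(T_deep − T_surf′) + β(S_deep − S_surf) = 0.
T_surf′ = T_deep − (β/α)·ΔS = 10.8 − (7.7 × 10⁻⁴/2.5 × 10⁻⁴)·(-1.03) = 13.972 °C.
Cooling required: 17.5 − (13.972) = 3.528 °C.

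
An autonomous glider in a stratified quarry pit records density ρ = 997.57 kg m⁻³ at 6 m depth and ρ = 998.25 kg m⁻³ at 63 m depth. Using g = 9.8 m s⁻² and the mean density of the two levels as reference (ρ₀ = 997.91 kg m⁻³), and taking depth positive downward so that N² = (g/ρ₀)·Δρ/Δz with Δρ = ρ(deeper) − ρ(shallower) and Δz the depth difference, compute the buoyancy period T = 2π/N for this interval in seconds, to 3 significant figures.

580 s

Δρ = 998.25 − 997.57 = 0.68 kg m⁻³ over Δz = 63 − 6 = 57 m.
N² = (9.8/997.91) × (0.68/57) = 1.1716 × 10⁻⁴ s⁻².
N = √(1.1716 × 10⁻⁴) = 0.010824 rad s⁻¹, so T = 2π/N = 580.49 s ≈ 580 s.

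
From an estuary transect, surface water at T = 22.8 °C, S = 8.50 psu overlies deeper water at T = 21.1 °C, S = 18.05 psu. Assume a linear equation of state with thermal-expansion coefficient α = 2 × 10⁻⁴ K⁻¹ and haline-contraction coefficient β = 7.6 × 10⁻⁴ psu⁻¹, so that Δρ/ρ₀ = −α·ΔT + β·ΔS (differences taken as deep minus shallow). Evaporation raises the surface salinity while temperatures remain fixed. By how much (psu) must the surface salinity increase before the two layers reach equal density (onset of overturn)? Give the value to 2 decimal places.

Neutral buoyancy requires −α(T_deep − T_surf) + β(S_deep − S_surf′) = 0.
S_surf′ = S_deep − (α/β)·ΔT = 18.05 − (2 × 10⁻⁴/7.6 × 10⁻⁴)·(-1.7) = 18.4974 psu.
Increase required: 18.4974 − 8.50 = 9.9974 psu.

10.00 psu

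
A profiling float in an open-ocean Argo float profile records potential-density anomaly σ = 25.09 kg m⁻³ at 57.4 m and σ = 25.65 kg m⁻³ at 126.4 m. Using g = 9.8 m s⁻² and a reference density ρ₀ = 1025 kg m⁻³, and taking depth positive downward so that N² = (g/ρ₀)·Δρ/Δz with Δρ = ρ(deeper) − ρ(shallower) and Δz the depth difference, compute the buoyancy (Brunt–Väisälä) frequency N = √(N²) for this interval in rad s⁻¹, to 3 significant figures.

Δρ = 1025.65 − 1025.09 = 0.56 kg m⁻³ over Δz = 126.4 − 57.4 = 69 m.
N² = (9.8/1025) × (0.56/69) = 7.7596 × 10⁻⁵ s⁻².
N = √(7.7596 × 10⁻⁵) = 8.8089 × 10⁻³ rad s⁻¹ ≈ 8.81 × 10⁻³ rad s⁻¹.
Since Δρ > 0 the layer is stably stratified.

8.81 × 10⁻³ rad s⁻¹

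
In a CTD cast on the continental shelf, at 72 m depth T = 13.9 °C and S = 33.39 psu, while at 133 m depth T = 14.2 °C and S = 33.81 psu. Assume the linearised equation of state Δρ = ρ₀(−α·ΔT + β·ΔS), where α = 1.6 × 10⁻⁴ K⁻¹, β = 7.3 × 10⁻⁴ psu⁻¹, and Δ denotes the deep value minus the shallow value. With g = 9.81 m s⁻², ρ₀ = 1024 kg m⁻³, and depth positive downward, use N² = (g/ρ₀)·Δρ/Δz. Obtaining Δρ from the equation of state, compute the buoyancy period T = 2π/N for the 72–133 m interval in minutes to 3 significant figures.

ΔT = +0.3 K, ΔS = +0.42 psu (deep − shallow).
Δρ/ρ₀ = −αΔT + βΔS = -4.80 × 10⁻⁵ + 3.066 × 10⁻⁴ = 2.586 × 10⁻⁴, so Δρ ≈ 0.2648 kg m⁻³.
N² = (g/ρ₀)·Δρ/Δz = g·(Δρ/ρ₀)/Δz = 9.81 × 2.586 × 10⁻⁴ / 61 = 4.1588 × 10⁻⁵ s⁻².
N = √(4.1588 × 10⁻⁵) = 6.4489 × 10⁻³ rad s⁻¹ → T = 2π/N = 974.30 s = 16.238 min ≈ 16.2 min.

16.2 min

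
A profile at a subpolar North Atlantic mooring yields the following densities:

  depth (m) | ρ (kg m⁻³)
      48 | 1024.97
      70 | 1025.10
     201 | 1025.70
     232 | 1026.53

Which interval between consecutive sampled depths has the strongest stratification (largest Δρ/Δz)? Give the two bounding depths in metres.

Compute the density gradient over each adjacent pair:
  48–70 m: Δρ/Δz = 0.13/22 = 5.9 × 10⁻³ kg m⁻⁴
  70–201 m: Δρ/Δz = 0.60/131 = 4.6 × 10⁻³ kg m⁻⁴
  201–232 m: Δρ/Δz = 0.83/31 = 0.027 kg m⁻⁴
The largest gradient is in the 201–232 m interval — the pycnocline.

201–232 m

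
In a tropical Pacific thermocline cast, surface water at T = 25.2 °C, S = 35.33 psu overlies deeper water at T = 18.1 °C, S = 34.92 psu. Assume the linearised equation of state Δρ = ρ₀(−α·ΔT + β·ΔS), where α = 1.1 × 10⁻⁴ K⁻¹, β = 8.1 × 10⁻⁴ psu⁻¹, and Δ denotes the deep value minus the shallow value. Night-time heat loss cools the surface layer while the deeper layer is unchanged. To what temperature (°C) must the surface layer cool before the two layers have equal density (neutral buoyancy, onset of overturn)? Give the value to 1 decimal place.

Neutral buoyancy requires Δρ = 0, i.e. −α(T_deep − T_surf′) + β(S_deep − S_surf) = 0.
T_surf′ = T_deep − (β/α)·ΔS = 18.1 − (8.1 × 10⁻⁴/1.1 × 10⁻⁴)·(-0.41) = 21.119 °C.
Cooling required: 25.2 − (21.119) = 4.081 °C.

21.1 °C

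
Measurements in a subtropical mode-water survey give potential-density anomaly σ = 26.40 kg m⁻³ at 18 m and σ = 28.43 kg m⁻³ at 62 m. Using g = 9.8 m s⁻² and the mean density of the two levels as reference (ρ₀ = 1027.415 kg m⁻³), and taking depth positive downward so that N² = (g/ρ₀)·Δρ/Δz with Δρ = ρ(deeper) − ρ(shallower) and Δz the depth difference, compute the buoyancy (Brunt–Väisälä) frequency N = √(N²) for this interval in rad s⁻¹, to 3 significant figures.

Δρ = 1028.43 − 1026.40 = 2.03 kg m⁻³ over Δz = 62 − 18 = 44 m.
N² = (9.8/1027.415) × (2.03/44) = 4.4007 × 10⁻⁴ s⁻².
N = √(4.4007 × 10⁻⁴) = 0.020978 rad s⁻¹ ≈ 0.0210 rad s⁻¹.

0.0210 rad s⁻¹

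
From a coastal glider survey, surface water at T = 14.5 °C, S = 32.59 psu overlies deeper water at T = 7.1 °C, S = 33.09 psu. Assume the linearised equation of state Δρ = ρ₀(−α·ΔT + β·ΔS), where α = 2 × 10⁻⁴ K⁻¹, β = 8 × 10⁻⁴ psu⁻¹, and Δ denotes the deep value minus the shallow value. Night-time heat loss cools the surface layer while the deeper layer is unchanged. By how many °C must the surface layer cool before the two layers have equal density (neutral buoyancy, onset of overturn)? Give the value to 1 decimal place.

Neutral buoyancy requires Δρ = 0, i.e. −α(T_deep − T_surf′) + β(S_deep − S_surf) = 0.
T_surf′ = T_deep − (β/α)·ΔS = 7.1 − (8 × 10⁻⁴/2 × 10⁻⁴)·(+0.50) = 5.100 °C.
Cooling required: 14.5 − (5.100) = 9.400 °C.

9.4 °C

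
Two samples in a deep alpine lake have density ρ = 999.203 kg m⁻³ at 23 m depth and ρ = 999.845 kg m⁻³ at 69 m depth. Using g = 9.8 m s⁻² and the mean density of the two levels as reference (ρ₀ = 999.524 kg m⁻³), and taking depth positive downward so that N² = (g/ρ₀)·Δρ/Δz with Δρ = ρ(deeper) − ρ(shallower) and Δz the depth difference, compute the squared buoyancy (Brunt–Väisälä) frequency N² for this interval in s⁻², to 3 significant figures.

Δρ = 999.845 − 999.203 = 0.642 kg m⁻³ over Δz = 69 − 23 = 46 m.
N² = (9.8/999.524) × (0.642/46) = 1.3684 × 10⁻⁴ s⁻² ≈ 1.37 × 10⁻⁴ s⁻².

1.37 × 10⁻⁴ s⁻²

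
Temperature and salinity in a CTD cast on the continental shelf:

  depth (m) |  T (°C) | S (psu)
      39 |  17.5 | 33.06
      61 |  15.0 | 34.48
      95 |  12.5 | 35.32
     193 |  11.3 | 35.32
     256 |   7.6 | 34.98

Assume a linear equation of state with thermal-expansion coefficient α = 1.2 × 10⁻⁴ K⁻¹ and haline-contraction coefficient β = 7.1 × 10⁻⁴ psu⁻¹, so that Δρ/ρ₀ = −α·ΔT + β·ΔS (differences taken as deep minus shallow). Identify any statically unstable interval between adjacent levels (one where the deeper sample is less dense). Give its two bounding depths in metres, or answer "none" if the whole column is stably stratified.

Evaluate Δρ/ρ₀ = −αΔT + βΔS across each adjacent pair:
  39–61 m: −αΔT+βΔS = −(1.2 × 10⁻⁴)(-2.5)+(7.1 × 10⁻⁴)(+1.42) = 1.3 × 10⁻³ → stable
  61–95 m: −αΔT+βΔS = −(1.2 × 10⁻⁴)(-2.5)+(7.1 × 10⁻⁴)(+0.84) = 9.0 × 10⁻⁴ → stable
  95–193 m: −αΔT+βΔS = −(1.2 × 10⁻⁴)(-1.2)+(7.1 × 10⁻⁴)(+0.00) = 1.4 × 10⁻⁴ → stable
  193–256 m: −αΔT+βΔS = −(1.2 × 10⁻⁴)(-3.7)+(7.1 × 10⁻⁴)(-0.34) = 2.0 × 10⁻⁴ → stable
Every interval has Δρ > 0: the column is stably stratified throughout.

none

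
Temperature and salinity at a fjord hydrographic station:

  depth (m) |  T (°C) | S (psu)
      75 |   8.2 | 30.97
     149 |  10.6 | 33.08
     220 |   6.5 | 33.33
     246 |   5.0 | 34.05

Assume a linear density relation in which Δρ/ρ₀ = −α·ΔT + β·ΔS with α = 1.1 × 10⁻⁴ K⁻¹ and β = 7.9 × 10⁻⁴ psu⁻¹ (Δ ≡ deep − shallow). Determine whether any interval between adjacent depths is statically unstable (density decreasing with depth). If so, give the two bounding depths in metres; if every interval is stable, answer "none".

Evaluate Δρ/ρ₀ = −αΔT + βΔS across each adjacent pair:
  75–149 m: −αΔT+βΔS = −(1.1 × 10⁻⁴)(+2.4)+(7.9 × 10⁻⁴)(+2.11) = 1.4 × 10⁻³ → stable
  149–220 m: −αΔT+βΔS = −(1.1 × 10⁻⁴)(-4.1)+(7.9 × 10⁻⁴)(+0.25) = 6.5 × 10⁻⁴ → stable
  220–246 m: −αΔT+βΔS = −(1.1 × 10⁻⁴)(-1.5)+(7.9 × 10⁻⁴)(+0.72) = 7.3 × 10⁻⁴ → stable
Every interval has Δρ > 0: the column is stably stratified throughout.

none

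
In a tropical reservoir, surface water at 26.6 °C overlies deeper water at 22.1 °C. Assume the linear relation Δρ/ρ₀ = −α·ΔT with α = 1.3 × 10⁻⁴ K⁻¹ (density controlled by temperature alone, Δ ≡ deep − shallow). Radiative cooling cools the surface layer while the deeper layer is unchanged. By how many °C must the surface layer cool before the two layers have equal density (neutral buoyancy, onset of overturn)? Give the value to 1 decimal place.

With temperature the only control, equal density requires T_surf′ = T_deep.
T_surf′ = 22.1 °C.
Cooling required: 26.6 − 22.1 = 4.5 °C.

4.5 °C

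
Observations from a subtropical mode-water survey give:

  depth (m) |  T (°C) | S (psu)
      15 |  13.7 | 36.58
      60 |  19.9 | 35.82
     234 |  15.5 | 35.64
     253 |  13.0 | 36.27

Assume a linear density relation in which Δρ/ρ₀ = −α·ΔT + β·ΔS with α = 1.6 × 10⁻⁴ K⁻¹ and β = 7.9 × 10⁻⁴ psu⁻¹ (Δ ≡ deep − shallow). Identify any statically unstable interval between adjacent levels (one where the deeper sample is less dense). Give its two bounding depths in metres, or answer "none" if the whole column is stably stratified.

15–60 m

Evaluate Δρ/ρ₀ = −αΔT + βΔS across each adjacent pair:
  15–60 m: −αΔT+βΔS = −(1.6 × 10⁻⁴)(+6.2)+(7.9 × 10⁻⁴)(-0.76) = -1.6 × 10⁻³ → UNSTABLE
  60–234 m: −αΔT+βΔS = −(1.6 × 10⁻⁴)(-4.4)+(7.9 × 10⁻⁴)(-0.18) = 5.6 × 10⁻⁴ → stable
  234–253 m: −αΔT+βΔS = −(1.6 × 10⁻⁴)(-2.5)+(7.9 × 10⁻⁴)(+0.63) = 9.0 × 10⁻⁴ → stable
The 15–60 m interval has Δρ < 0: lighter water underlies denser water.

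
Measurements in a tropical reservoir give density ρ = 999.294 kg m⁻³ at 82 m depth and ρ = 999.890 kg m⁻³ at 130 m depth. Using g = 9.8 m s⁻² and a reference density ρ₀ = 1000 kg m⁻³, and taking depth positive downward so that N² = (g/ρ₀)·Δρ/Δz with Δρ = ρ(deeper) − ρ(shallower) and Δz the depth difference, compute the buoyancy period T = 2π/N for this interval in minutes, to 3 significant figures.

Δρ = 999.890 − 999.294 = 0.596 kg m⁻³ over Δz = 130 − 82 = 48 m.
N² = (9.8/1000) × (0.596/48) = 1.2168 × 10⁻⁴ s⁻².
N = √(1.2168 × 10⁻⁴) = 0.011031 rad s⁻¹, so T = 2π/N = 569.59 s = 9.4932 min ≈ 9.49 min.

9.49 min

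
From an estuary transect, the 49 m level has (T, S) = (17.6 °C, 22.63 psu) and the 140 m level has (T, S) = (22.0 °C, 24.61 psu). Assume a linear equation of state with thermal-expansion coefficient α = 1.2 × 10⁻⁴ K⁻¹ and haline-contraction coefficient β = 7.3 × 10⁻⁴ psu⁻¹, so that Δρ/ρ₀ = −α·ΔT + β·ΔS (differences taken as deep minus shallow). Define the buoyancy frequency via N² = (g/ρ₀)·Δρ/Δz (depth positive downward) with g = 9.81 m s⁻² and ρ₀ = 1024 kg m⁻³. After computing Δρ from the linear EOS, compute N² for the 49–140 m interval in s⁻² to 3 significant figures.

ΔT = +4.4 K, ΔS = +1.98 psu (deep − shallow).
Δρ/ρ₀ = −αΔT + βΔS = -5.28 × 10⁻⁴ + 1.4454 × 10⁻³ = 9.174 × 10⁻⁴, so Δρ ≈ 0.9394 kg m⁻³.
N² = (g/ρ₀)·Δρ/Δz = g·(Δρ/ρ₀)/Δz = 9.81 × 9.174 × 10⁻⁴ / 91 = 9.8898 × 10⁻⁵ s⁻² ≈ 9.89 × 10⁻⁵ s⁻².

9.89 × 10⁻⁵ s⁻²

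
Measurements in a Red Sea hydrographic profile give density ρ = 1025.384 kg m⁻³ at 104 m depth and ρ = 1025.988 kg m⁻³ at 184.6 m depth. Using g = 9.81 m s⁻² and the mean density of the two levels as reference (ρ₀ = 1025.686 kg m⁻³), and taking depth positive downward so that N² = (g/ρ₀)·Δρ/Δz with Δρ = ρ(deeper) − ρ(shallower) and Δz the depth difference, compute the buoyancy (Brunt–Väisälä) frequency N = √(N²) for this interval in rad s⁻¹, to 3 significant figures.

Δρ = 1025.988 − 1025.384 = 0.604 kg m⁻³ over Δz = 184.6 − 104 = 80.6 m.
N² = (9.81/1025.686) × (0.604/80.6) = 7.1673 × 10⁻⁵ s⁻².
N = √(7.1673 × 10⁻⁵) = 8.4660 × 10⁻³ rad s⁻¹ ≈ 8.47 × 10⁻³ rad s⁻¹.

8.47 × 10⁻³ rad s⁻¹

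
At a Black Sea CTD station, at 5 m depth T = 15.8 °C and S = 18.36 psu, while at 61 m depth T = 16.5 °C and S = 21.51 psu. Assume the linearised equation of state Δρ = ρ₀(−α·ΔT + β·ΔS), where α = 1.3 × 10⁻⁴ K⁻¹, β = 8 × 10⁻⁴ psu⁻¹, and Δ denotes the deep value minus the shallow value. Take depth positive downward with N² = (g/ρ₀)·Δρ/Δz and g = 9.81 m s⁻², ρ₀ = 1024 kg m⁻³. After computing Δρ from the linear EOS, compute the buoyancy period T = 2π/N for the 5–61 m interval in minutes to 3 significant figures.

5.08 min

ΔT = +0.7 K, ΔS = +3.15 psu (deep − shallow).
Δρ/ρ₀ = −αΔT + βΔS = -9.10 × 10⁻⁵ + 2.52 × 10⁻³ = 2.429 × 10⁻³, so Δρ ≈ 2.487 kg m⁻³.
N² = (g/ρ₀)·Δρ/Δz = g·(Δρ/ρ₀)/Δz = 9.81 × 2.429 × 10⁻³ / 56 = 4.2551 × 10⁻⁴ s⁻².
N = √(4.2551 × 10⁻⁴) = 0.020628 rad s⁻¹ → T = 2π/N = 304.59 s = 5.0765 min ≈ 5.08 min.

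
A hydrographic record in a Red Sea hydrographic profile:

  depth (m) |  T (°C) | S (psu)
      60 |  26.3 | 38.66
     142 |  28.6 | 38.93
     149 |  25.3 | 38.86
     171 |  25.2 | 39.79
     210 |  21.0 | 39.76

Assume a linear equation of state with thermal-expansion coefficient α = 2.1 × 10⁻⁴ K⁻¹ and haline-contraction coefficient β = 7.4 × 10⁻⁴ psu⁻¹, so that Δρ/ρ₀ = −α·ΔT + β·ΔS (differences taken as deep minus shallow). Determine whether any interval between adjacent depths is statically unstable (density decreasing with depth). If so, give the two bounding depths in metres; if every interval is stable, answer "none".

Evaluate Δρ/ρ₀ = −αΔT + βΔS across each adjacent pair:
  60–142 m: −αΔT+βΔS = −(2.1 × 10⁻⁴)(+2.3)+(7.4 × 10⁻⁴)(+0.27) = -2.8 × 10⁻⁴ → UNSTABLE
  142–149 m: −αΔT+βΔS = −(2.1 × 10⁻⁴)(-3.3)+(7.4 × 10⁻⁴)(-0.07) = 6.4 × 10⁻⁴ → stable
  149–171 m: −αΔT+βΔS = −(2.1 × 10⁻⁴)(-0.1)+(7.4 × 10⁻⁴)(+0.93) = 7.1 × 10⁻⁴ → stable
  171–210 m: −αΔT+βΔS = −(2.1 × 10⁻⁴)(-4.2)+(7.4 × 10⁻⁴)(-0.03) = 8.6 × 10⁻⁴ → stable
The 60–142 m interval has Δρ < 0: lighter water underlies denser water.

60–142 m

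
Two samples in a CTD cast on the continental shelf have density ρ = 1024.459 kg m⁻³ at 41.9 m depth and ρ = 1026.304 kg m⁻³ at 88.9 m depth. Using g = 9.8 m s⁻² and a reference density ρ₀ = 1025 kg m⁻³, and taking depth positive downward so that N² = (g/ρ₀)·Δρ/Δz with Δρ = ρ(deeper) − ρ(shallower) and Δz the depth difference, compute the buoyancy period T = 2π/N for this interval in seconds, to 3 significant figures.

324 s

Δρ = 1026.304 − 1024.459 = 1.845 kg m⁻³ over Δz = 88.9 − 41.9 = 47 m.
N² = (9.8/1025) × (1.845/47) = 3.7532 × 10⁻⁴ s⁻².
N = √(3.7532 × 10⁻⁴) = 0.019373 rad s⁻¹, so T = 2π/N = 324.33 s ≈ 324 s.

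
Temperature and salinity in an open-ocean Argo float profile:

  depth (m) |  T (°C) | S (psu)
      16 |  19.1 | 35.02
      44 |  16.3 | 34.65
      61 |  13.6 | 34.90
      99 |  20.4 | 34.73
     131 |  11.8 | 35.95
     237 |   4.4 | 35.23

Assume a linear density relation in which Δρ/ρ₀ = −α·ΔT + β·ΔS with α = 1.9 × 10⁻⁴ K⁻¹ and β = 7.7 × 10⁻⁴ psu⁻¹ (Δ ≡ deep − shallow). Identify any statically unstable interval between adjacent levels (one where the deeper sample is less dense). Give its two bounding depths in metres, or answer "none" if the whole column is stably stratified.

Evaluate Δρ/ρ₀ = −αΔT + βΔS across each adjacent pair:
  16–44 m: −αΔT+βΔS = −(1.9 × 10⁻⁴)(-2.8)+(7.7 × 10⁻⁴)(-0.37) = 2.5 × 10⁻⁴ → stable
  44–61 m: −αΔT+βΔS = −(1.9 × 10⁻⁴)(-2.7)+(7.7 × 10⁻⁴)(+0.25) = 7.1 × 10⁻⁴ → stable
  61–99 m: −αΔT+βΔS = −(1.9 × 10⁻⁴)(+6.8)+(7.7 × 10⁻⁴)(-0.17) = -1.4 × 10⁻³ → UNSTABLE
  99–131 m: −αΔT+βΔS = −(1.9 × 10⁻⁴)(-8.6)+(7.7 × 10⁻⁴)(+1.22) = 2.6 × 10⁻³ → stable
  131–237 m: −αΔT+βΔS = −(1.9 × 10⁻⁴)(-7.4)+(7.7 × 10⁻⁴)(-0.72) = 8.5 × 10⁻⁴ → stable
The 61–99 m interval has Δρ < 0: lighter water underlies denser water.

61–99 m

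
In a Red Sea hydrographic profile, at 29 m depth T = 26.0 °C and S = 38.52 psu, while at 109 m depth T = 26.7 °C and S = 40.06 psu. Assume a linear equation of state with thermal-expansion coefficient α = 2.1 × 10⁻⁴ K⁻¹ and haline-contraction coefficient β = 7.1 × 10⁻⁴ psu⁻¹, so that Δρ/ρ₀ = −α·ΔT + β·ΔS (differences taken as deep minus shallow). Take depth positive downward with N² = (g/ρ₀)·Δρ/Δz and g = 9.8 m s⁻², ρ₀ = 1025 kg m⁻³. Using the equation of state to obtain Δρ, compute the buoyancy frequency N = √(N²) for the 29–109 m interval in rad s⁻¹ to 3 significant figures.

ΔT = +0.7 K, ΔS = +1.54 psu (deep − shallow).
Δρ/ρ₀ = −αΔT + βΔS = -1.47 × 10⁻⁴ + 1.0934 × 10⁻³ = 9.464 × 10⁻⁴, so Δρ ≈ 0.9701 kg m⁻³.
N² = (g/ρ₀)·Δρ/Δz = g·(Δρ/ρ₀)/Δz = 9.8 × 9.464 × 10⁻⁴ / 80 = 1.1593 × 10⁻⁴ s⁻².
N = √(1.1593 × 10⁻⁴) = 0.010767 rad s⁻¹ ≈ 0.0108 rad s⁻¹.

0.0108 rad s⁻¹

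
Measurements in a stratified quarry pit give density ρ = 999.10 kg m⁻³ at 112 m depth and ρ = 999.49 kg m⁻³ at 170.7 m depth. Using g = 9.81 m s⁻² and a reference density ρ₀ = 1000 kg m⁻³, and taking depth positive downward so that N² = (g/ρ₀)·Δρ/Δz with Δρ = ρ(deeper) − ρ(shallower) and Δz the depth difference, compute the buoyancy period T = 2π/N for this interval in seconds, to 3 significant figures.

Δρ = 999.49 − 999.10 = 0.39 kg m⁻³ over Δz = 170.7 − 112 = 58.7 m.
N² = (9.81/1000) × (0.39/58.7) = 6.5177 × 10⁻⁵ s⁻².
N = √(6.5177 × 10⁻⁵) = 8.0732 × 10⁻³ rad s⁻¹, so T = 2π/N = 778.28 s ≈ 778 s.

778 s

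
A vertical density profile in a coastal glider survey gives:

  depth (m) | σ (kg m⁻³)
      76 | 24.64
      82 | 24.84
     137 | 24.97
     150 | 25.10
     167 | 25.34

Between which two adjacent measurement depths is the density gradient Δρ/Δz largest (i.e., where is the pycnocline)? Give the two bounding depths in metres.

76–82 m

Compute the density gradient over each adjacent pair:
  76–82 m: Δρ/Δz = 0.20/6 = 0.033 kg m⁻⁴
  82–137 m: Δρ/Δz = 0.13/55 = 2.4 × 10⁻³ kg m⁻⁴
  137–150 m: Δρ/Δz = 0.13/13 = 0.010 kg m⁻⁴
  150–167 m: Δρ/Δz = 0.24/17 = 0.014 kg m⁻⁴
The largest gradient is in the 76–82 m interval — the pycnocline.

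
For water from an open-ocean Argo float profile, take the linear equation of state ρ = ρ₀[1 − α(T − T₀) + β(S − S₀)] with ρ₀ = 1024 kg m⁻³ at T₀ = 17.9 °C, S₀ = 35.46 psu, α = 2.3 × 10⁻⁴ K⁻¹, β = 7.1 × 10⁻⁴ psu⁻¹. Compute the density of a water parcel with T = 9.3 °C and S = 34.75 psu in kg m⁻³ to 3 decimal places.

1025.509 kg m⁻³

T − T₀ = -8.6 K, S − S₀ = -0.71 psu.
Bracket = 1 − α·(-8.6) + β·(-0.71) = 1 + (1.4739 × 10⁻³) = 1.0014739.
ρ = 1024 × 1.0014739 = 1025.509 kg m⁻³.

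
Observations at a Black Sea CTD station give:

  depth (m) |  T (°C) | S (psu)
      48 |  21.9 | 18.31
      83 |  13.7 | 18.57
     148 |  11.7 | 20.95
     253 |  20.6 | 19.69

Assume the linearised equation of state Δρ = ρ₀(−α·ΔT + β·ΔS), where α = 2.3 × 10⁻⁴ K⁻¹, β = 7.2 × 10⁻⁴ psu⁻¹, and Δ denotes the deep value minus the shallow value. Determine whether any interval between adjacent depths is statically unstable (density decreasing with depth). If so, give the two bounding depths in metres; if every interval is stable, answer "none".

148–253 m

Evaluate Δρ/ρ₀ = −αΔT + βΔS across each adjacent pair:
  48–83 m: −αΔT+βΔS = −(2.3 × 10⁻⁴)(-8.2)+(7.2 × 10⁻⁴)(+0.26) = 2.1 × 10⁻³ → stable
  83–148 m: −αΔT+βΔS = −(2.3 × 10⁻⁴)(-2.0)+(7.2 × 10⁻⁴)(+2.38) = 2.2 × 10⁻³ → stable
  148–253 m: −αΔT+βΔS = −(2.3 × 10⁻⁴)(+8.9)+(7.2 × 10⁻⁴)(-1.26) = -3.0 × 10⁻³ → UNSTABLE
The 148–253 m interval has Δρ < 0: lighter water underlies denser water.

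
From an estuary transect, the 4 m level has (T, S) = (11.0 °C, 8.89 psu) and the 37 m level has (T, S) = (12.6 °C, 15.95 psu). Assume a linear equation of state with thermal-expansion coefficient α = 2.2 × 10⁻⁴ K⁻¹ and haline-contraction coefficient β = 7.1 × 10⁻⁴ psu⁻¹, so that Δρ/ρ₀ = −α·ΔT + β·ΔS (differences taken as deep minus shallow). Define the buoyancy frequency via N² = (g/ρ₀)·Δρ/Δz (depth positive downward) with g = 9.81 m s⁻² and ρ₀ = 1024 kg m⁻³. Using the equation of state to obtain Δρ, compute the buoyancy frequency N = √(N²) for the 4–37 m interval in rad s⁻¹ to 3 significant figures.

0.0372 rad s⁻¹

ΔT = +1.6 K, ΔS = +7.06 psu (deep − shallow).
Δρ/ρ₀ = −αΔT + βΔS = -3.52 × 10⁻⁴ + 5.0126 × 10⁻³ = 4.6606 × 10⁻³, so Δρ ≈ 4.772 kg m⁻³.
N² = (g/ρ₀)·Δρ/Δz = g·(Δρ/ρ₀)/Δz = 9.81 × 4.6606 × 10⁻³ / 33 = 1.3855 × 10⁻³ s⁻².
N = √(1.3855 × 10⁻³) = 0.037222 rad s⁻¹ ≈ 0.0372 rad s⁻¹.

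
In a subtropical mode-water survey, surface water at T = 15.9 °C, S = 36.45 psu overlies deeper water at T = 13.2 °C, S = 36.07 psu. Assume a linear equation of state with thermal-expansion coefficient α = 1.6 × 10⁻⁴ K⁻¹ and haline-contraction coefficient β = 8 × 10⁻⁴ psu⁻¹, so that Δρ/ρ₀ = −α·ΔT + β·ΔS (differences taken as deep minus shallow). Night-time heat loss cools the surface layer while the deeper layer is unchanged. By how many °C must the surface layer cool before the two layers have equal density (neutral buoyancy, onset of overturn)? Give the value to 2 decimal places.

0.80 °C

Neutral buoyancy requires Δρ = 0, i.e. −α(T_deep − T_surf′) + β(S_deep − S_surf) = 0.
T_surf′ = T_deep − (β/α)·ΔS = 13.2 − (8 × 10⁻⁴/1.6 × 10⁻⁴)·(-0.38) = 15.1000 °C.
Cooling required: 15.9 − (15.1000) = 0.8000 °C.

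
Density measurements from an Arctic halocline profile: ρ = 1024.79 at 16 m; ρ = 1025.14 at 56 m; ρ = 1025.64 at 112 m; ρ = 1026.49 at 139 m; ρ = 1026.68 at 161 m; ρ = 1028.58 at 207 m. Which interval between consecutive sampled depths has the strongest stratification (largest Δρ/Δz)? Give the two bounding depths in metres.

161–207 m

Compute the density gradient over each adjacent pair:
  16–56 m: Δρ/Δz = 0.35/40 = 8.7 × 10⁻³ kg m⁻⁴
  56–112 m: Δρ/Δz = 0.50/56 = 8.9 × 10⁻³ kg m⁻⁴
  112–139 m: Δρ/Δz = 0.85/27 = 0.031 kg m⁻⁴
  139–161 m: Δρ/Δz = 0.19/22 = 8.6 × 10⁻³ kg m⁻⁴
  161–207 m: Δρ/Δz = 1.90/46 = 0.041 kg m⁻⁴
The largest gradient is in the 161–207 m interval — the pycnocline.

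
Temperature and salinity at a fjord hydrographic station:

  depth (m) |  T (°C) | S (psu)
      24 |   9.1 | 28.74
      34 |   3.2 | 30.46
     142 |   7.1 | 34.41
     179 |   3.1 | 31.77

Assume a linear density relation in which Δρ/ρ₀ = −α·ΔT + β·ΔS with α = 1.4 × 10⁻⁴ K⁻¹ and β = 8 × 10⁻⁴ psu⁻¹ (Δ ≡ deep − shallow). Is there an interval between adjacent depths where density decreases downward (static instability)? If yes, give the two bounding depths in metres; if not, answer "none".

Evaluate Δρ/ρ₀ = −αΔT + βΔS across each adjacent pair:
  24–34 m: −αΔT+βΔS = −(1.4 × 10⁻⁴)(-5.9)+(8 × 10⁻⁴)(+1.72) = 2.2 × 10⁻³ → stable
  34–142 m: −αΔT+βΔS = −(1.4 × 10⁻⁴)(+3.9)+(8 × 10⁻⁴)(+3.95) = 2.6 × 10⁻³ → stable
  142–179 m: −αΔT+βΔS = −(1.4 × 10⁻⁴)(-4.0)+(8 × 10⁻⁴)(-2.64) = -1.6 × 10⁻³ → UNSTABLE
The 142–179 m interval has Δρ < 0: lighter water underlies denser water.

142–179 m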